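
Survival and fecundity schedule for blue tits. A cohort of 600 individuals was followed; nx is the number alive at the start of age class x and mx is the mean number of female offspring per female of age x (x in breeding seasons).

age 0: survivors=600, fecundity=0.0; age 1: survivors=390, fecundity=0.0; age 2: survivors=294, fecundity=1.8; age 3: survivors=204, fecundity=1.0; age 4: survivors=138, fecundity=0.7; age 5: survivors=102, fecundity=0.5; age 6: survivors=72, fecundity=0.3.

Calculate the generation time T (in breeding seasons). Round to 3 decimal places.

2.705

lx = nx/n0 = nx/600: 1, 0.65, 0.49, 0.34, 0.23, 0.17, 0.12
lx·mx: 0, 0, 0.882, 0.34, 0.161, 0.085, 0.036 → R0 = 1.504
x·lx·mx: 0, 0, 1.764, 1.02, 0.644, 0.425, 0.216 → Σ = 4.069
T = 4.069 / 1.504 = 2.705452… → 2.705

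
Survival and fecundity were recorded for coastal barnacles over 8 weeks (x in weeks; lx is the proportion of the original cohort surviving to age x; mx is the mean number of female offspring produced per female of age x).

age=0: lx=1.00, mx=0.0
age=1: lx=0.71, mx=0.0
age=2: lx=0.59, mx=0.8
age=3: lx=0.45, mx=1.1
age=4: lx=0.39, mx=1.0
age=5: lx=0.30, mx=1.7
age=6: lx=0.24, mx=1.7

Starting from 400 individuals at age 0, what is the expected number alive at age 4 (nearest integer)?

156

Expected survivors = N0 · l_4 = 400 × 0.39 = 156 → 156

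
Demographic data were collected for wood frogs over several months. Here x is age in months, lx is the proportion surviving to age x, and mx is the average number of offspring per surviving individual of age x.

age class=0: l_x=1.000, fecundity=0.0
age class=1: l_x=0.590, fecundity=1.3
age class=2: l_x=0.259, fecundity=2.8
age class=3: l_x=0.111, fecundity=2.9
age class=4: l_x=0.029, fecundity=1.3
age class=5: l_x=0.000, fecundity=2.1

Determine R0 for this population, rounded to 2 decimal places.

1.85

lx·mx by age: 0, 0.767, 0.7252, 0.3219, 0.0377, 0
R0 = Σ lx·mx = 1.8518 → 1.85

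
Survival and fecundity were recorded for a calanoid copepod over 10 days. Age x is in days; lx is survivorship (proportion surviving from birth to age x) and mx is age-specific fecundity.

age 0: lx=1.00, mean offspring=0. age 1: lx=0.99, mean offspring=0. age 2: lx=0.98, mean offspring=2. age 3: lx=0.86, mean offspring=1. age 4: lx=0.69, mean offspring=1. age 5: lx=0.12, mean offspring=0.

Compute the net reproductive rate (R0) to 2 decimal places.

3.51

lx·mx by age: 0, 0, 1.96, 0.86, 0.69, 0
R0 = Σ lx·mx = 3.51 → 3.51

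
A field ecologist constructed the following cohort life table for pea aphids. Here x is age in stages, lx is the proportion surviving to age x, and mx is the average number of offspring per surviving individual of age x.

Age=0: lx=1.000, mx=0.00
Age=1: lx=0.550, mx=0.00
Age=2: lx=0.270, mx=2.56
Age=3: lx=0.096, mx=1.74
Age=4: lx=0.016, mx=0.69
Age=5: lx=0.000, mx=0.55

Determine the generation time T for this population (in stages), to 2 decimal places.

lx·mx: 0, 0, 0.6912, 0.16704, 0.01104, 0 → R0 = 0.86928
x·lx·mx: 0, 0, 1.3824, 0.50112, 0.04416, 0 → Σ = 1.92768
T = 1.92768 / 0.86928 = 2.217559… → 2.22

2.22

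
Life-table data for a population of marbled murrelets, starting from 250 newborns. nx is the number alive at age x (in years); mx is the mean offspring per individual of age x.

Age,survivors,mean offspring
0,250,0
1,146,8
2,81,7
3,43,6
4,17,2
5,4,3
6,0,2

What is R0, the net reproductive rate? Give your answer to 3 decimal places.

8.156

lx = nx/n0 = nx/250: 1, 0.584, 0.324, 0.172, 0.068, 0.016, 0
lx·mx by age: 0, 4.672, 2.268, 1.032, 0.136, 0.048, 0
R0 = Σ lx·mx = 8.156 → 8.156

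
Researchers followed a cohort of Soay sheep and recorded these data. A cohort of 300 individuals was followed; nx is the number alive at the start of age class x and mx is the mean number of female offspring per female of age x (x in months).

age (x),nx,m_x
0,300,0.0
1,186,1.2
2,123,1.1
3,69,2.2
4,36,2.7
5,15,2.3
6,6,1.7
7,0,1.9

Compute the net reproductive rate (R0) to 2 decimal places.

2.17

lx = nx/n0 = nx/300: 1, 0.62, 0.41, 0.23, 0.12, 0.05, 0.02, 0
lx·mx by age: 0, 0.744, 0.451, 0.506, 0.324, 0.115, 0.034, 0
R0 = Σ lx·mx = 2.174 → 2.17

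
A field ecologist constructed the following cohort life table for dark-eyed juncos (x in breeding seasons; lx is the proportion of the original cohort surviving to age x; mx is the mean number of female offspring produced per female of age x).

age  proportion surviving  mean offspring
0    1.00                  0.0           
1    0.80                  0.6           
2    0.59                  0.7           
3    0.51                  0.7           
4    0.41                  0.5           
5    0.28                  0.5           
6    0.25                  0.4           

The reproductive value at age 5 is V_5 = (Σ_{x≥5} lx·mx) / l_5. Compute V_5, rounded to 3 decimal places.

lx·mx for x ≥ 5: 0.14, 0.1 → sum = 0.24
V_5 = 0.24 / l_5 = 0.24 / 0.28 = 0.857143… → 0.857

0.857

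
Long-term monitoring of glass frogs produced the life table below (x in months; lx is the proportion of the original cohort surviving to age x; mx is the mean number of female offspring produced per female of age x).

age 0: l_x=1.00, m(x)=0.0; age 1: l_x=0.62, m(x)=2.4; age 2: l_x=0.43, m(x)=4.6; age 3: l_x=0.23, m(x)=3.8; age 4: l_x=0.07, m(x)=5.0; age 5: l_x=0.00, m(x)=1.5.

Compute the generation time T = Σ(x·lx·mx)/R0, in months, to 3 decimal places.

2.018

lx·mx: 0, 1.488, 1.978, 0.874, 0.35, 0 → R0 = 4.69
x·lx·mx: 0, 1.488, 3.956, 2.622, 1.4, 0 → Σ = 9.466
T = 9.466 / 4.69 = 2.018337… → 2.018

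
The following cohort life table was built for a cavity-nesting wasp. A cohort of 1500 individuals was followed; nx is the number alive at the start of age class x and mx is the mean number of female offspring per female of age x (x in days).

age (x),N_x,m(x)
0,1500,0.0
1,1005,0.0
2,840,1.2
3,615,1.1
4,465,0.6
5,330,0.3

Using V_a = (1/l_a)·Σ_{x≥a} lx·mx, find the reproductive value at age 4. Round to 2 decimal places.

0.81

lx = nx/n0 = nx/1500: 1, 0.67, 0.56, 0.41, 0.31, 0.22
lx·mx for x ≥ 4: 0.186, 0.066 → sum = 0.252
V_4 = 0.252 / l_4 = 0.252 / 0.31 = 0.812903… → 0.81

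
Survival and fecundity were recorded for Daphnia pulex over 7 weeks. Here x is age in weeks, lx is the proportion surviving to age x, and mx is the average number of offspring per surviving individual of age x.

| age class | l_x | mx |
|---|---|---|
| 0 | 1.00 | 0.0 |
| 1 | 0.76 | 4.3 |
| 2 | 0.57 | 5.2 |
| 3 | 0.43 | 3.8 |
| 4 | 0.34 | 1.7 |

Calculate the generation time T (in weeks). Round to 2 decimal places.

lx·mx: 0, 3.268, 2.964, 1.634, 0.578 → R0 = 8.444
x·lx·mx: 0, 3.268, 5.928, 4.902, 2.312 → Σ = 16.41
T = 16.41 / 8.444 = 1.943392… → 1.94

1.94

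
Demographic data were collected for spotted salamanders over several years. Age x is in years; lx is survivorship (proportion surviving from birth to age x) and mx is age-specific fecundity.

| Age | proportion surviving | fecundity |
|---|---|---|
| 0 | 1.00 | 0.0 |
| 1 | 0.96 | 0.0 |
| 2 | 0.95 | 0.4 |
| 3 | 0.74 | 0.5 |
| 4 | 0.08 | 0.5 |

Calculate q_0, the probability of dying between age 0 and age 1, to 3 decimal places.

0.040

q_0 = (l_0 − l_1) / l_0 = (1 − 0.96) / 1
     = 0.04 / 1 = 0.04 → 0.040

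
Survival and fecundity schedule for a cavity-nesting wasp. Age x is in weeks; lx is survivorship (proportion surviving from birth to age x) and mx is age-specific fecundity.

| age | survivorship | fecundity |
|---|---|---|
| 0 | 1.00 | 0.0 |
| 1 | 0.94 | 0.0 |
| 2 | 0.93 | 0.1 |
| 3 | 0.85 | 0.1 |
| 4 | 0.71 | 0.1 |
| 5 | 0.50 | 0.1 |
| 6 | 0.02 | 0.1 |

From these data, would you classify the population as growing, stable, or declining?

declining

R0 = Σ lx·mx = 0 + 0 + 0.093 + 0.085 + 0.071 + 0.05 + 0.002 = 0.301
R0 < 1, so the population is declining.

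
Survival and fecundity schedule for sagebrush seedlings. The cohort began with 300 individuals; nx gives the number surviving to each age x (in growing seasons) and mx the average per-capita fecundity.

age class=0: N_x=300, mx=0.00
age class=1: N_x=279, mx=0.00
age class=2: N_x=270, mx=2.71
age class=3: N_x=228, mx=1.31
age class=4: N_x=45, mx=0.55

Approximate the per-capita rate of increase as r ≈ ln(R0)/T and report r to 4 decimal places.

lx = nx/n0 = nx/300: 1, 0.93, 0.9, 0.76, 0.15
R0 = Σ lx·mx = 0 + 0 + 2.439 + 0.9956 + 0.0825 = 3.5171
Σ x·lx·mx = 8.1948; T = 8.1948/3.5171 = 2.32999…
r ≈ ln(R0)/T = ln(3.5171)/2.32999… = 0.539761… → 0.5398

0.5398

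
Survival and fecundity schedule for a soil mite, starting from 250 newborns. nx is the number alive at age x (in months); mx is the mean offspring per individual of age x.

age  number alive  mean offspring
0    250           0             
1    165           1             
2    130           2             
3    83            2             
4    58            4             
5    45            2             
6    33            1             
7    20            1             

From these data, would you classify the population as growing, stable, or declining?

lx = nx/n0 = nx/250: 1, 0.66, 0.52, 0.332, 0.232, 0.18, 0.132, 0.08
R0 = Σ lx·mx = 0 + 0.66 + 1.04 + 0.664 + 0.928 + 0.36 + 0.132 + 0.08 = 3.864
R0 > 1, so the population is growing.

growing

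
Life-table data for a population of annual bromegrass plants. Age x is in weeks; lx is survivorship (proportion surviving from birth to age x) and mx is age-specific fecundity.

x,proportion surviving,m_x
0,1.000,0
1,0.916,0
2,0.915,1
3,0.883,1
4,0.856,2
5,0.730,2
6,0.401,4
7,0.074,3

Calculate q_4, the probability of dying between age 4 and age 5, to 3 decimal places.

0.147

q_4 = (l_4 − l_5) / l_4 = (0.856 − 0.73) / 0.856
     = 0.126 / 0.856 = 0.147196… → 0.147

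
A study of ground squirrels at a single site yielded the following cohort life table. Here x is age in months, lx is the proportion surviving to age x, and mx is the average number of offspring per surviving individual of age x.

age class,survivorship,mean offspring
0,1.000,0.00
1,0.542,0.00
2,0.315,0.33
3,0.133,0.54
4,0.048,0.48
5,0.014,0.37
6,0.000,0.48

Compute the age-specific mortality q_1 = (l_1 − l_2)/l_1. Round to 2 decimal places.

0.42

q_1 = (l_1 − l_2) / l_1 = (0.542 − 0.315) / 0.542
     = 0.227 / 0.542 = 0.418819… → 0.42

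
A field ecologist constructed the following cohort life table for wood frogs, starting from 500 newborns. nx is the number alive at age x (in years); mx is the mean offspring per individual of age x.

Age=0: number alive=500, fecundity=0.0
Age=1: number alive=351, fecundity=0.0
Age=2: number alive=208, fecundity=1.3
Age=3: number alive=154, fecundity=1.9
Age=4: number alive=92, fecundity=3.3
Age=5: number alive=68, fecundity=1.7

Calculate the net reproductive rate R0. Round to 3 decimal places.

1.964

lx = nx/n0 = nx/500: 1, 0.702, 0.416, 0.308, 0.184, 0.136
lx·mx by age: 0, 0, 0.5408, 0.5852, 0.6072, 0.2312
R0 = Σ lx·mx = 1.9644 → 1.964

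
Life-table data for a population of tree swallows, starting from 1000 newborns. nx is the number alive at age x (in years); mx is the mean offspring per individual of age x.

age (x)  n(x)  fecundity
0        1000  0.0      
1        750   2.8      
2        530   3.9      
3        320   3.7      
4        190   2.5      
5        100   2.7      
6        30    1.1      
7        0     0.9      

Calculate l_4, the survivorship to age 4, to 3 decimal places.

l_4 = n_4/n_0 = 190/1000 = 0.19 → 0.190

0.190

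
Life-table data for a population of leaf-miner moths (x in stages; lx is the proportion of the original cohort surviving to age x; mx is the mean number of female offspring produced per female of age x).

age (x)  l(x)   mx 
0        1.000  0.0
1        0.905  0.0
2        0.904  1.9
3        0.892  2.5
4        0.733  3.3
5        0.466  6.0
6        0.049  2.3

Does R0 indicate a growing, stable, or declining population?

growing

R0 = Σ lx·mx = 0 + 0 + 1.7176 + 2.23 + 2.4189 + 2.796 + 0.1127 = 9.2752
R0 > 1, so the population is growing.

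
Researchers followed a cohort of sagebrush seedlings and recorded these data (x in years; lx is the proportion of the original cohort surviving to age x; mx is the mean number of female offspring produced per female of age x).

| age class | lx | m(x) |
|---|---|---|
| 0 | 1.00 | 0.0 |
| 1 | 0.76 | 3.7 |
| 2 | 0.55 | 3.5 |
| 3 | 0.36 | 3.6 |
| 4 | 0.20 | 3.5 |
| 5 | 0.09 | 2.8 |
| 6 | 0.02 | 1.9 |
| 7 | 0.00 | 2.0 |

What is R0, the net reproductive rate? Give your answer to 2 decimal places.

lx·mx by age: 0, 2.812, 1.925, 1.296, 0.7, 0.252, 0.038, 0
R0 = Σ lx·mx = 7.023 → 7.02

7.02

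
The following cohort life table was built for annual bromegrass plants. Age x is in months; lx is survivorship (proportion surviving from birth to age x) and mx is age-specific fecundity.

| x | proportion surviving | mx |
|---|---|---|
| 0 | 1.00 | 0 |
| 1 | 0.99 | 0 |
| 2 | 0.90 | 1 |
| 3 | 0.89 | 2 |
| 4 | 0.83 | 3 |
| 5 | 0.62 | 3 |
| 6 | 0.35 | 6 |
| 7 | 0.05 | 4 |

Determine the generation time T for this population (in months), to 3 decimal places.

lx·mx: 0, 0, 0.9, 1.78, 2.49, 1.86, 2.1, 0.2 → R0 = 9.33
x·lx·mx: 0, 0, 1.8, 5.34, 9.96, 9.3, 12.6, 1.4 → Σ = 40.4
T = 40.4 / 9.33 = 4.330118… → 4.330

4.330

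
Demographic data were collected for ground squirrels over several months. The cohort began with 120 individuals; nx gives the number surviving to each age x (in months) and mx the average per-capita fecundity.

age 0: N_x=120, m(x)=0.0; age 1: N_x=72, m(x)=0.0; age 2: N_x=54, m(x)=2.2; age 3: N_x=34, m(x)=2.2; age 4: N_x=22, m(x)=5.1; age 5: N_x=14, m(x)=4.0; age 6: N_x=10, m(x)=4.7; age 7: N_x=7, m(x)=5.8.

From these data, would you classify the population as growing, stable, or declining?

growing

lx = nx/n0 = nx/120: 1, 0.6, 0.45, 0.28333…, 0.18333…, 0.11667…, 0.08333…, 0.05833…
R0 = Σ lx·mx = 0 + 0 + 0.99 + 0.623333… + 0.935… + 0.466667… + 0.391667… + 0.338333… = 3.745…
R0 > 1, so the population is growing.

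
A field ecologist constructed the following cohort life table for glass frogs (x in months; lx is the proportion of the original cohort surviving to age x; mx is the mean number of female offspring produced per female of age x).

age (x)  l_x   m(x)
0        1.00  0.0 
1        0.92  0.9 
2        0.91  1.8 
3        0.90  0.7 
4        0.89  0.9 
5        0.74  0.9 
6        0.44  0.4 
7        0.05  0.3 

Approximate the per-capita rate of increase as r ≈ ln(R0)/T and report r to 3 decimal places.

0.541

R0 = Σ lx·mx = 0 + 0.828 + 1.638 + 0.63 + 0.801 + 0.666 + 0.176 + 0.015 = 4.754
Σ x·lx·mx = 13.689; T = 13.689/4.754 = 2.87947…
r ≈ ln(R0)/T = ln(4.754)/2.87947… = 0.54141… → 0.541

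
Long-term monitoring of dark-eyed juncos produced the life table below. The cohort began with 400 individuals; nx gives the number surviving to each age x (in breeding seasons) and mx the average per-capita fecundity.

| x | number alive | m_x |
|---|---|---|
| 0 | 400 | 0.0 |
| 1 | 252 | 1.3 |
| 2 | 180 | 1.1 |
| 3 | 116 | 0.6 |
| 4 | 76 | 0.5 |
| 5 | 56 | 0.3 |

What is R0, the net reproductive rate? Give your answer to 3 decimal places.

lx = nx/n0 = nx/400: 1, 0.63, 0.45, 0.29, 0.19, 0.14
lx·mx by age: 0, 0.819, 0.495, 0.174, 0.095, 0.042
R0 = Σ lx·mx = 1.625 → 1.625

1.625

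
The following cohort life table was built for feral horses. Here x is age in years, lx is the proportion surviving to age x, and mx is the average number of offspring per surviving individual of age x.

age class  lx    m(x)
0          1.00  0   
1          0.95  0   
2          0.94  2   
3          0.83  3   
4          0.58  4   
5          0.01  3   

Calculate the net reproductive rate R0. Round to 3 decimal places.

6.720

lx·mx by age: 0, 0, 1.88, 2.49, 2.32, 0.03
R0 = Σ lx·mx = 6.72 → 6.720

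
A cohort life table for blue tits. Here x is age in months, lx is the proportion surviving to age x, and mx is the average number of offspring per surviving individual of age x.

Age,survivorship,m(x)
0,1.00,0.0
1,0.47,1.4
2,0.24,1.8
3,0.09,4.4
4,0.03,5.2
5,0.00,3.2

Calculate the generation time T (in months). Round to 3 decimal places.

lx·mx: 0, 0.658, 0.432, 0.396, 0.156, 0 → R0 = 1.642
x·lx·mx: 0, 0.658, 0.864, 1.188, 0.624, 0 → Σ = 3.334
T = 3.334 / 1.642 = 2.030451… → 2.030

2.030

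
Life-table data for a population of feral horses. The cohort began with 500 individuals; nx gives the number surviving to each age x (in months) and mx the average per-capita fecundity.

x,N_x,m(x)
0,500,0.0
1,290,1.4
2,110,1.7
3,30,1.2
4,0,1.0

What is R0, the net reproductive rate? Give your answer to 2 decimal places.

lx = nx/n0 = nx/500: 1, 0.58, 0.22, 0.06, 0
lx·mx by age: 0, 0.812, 0.374, 0.072, 0
R0 = Σ lx·mx = 1.258 → 1.26

1.26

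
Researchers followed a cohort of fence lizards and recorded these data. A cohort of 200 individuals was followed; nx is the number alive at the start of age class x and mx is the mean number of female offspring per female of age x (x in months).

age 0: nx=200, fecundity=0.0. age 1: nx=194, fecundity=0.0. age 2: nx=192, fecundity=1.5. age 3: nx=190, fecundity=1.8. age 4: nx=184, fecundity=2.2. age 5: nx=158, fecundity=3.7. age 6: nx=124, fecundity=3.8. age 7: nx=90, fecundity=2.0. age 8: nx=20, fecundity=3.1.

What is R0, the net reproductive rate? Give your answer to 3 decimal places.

lx = nx/n0 = nx/200: 1, 0.97, 0.96, 0.95, 0.92, 0.79, 0.62, 0.45, 0.1
lx·mx by age: 0, 0, 1.44, 1.71, 2.024, 2.923, 2.356, 0.9, 0.31
R0 = Σ lx·mx = 11.663 → 11.663

11.663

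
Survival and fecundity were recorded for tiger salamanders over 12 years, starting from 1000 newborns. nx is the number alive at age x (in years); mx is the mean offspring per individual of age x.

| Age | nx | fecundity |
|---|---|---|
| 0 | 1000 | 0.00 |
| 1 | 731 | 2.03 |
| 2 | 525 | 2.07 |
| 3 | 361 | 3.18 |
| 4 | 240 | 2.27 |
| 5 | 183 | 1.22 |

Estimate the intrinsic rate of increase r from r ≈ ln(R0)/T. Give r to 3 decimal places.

0.648

lx = nx/n0 = nx/1000: 1, 0.731, 0.525, 0.361, 0.24, 0.183
R0 = Σ lx·mx = 0 + 1.48393 + 1.08675 + 1.14798 + 0.5448 + 0.22326 = 4.48672
Σ x·lx·mx = 10.39687; T = 10.39687/4.48672 = 2.31725…
r ≈ ln(R0)/T = ln(4.48672)/2.31725… = 0.6478… → 0.648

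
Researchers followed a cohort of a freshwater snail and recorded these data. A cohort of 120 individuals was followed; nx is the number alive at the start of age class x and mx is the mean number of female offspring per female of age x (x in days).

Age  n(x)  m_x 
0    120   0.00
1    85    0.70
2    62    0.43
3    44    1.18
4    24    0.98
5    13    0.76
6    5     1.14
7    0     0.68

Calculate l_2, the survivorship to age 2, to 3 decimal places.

l_2 = n_2/n_0 = 62/120 = 0.516667… → 0.517

0.517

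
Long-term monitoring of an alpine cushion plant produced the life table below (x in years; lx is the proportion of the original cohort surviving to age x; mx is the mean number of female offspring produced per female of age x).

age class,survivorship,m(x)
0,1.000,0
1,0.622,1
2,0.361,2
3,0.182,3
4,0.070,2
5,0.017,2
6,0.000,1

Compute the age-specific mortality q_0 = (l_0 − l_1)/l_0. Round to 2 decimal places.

0.38

q_0 = (l_0 − l_1) / l_0 = (1 − 0.622) / 1
     = 0.378 / 1 = 0.378 → 0.38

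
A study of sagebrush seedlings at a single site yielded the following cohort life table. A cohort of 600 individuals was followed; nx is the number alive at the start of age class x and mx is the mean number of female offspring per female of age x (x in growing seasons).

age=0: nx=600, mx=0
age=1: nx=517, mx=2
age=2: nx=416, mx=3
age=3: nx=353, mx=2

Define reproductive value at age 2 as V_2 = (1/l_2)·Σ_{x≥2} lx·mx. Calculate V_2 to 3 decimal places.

4.697

lx = nx/n0 = nx/600: 1, 0.86167…, 0.69333…, 0.58833…
lx·mx for x ≥ 2: 2.08…, 1.176667… → sum = 3.256667…
V_2 = 3.256667… / l_2 = 3.256667… / 0.693333… = 4.697115… → 4.697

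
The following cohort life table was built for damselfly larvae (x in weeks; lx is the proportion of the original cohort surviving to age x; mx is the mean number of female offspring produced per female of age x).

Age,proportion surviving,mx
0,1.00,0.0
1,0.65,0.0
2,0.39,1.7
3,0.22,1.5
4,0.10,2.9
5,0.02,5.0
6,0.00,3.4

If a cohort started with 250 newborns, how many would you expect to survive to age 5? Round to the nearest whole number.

Expected survivors = N0 · l_5 = 250 × 0.02 = 5 → 5

5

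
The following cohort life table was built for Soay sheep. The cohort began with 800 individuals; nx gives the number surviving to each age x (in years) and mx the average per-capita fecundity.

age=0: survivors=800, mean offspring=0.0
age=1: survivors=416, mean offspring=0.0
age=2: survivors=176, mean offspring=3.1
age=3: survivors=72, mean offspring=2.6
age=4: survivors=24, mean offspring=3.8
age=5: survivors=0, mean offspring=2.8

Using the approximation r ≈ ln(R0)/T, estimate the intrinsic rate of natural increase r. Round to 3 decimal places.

lx = nx/n0 = nx/800: 1, 0.52, 0.22, 0.09, 0.03, 0
R0 = Σ lx·mx = 0 + 0 + 0.682 + 0.234 + 0.114 + 0 = 1.03
Σ x·lx·mx = 2.522; T = 2.522/1.03 = 2.44854…
r ≈ ln(R0)/T = ln(1.03)/2.44854… = 0.01207… → 0.012

0.012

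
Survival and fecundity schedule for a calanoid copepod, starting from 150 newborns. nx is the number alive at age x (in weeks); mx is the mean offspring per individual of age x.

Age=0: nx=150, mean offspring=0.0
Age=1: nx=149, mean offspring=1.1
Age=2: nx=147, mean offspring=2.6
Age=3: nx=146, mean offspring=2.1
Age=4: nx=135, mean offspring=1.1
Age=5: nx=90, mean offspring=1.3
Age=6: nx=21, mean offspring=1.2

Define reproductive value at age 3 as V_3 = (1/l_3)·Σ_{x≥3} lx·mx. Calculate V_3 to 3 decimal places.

4.091

lx = nx/n0 = nx/150: 1, 0.99333…, 0.98, 0.97333…, 0.9, 0.6, 0.14
lx·mx for x ≥ 3: 2.044…, 0.99, 0.78, 0.168 → sum = 3.982…
V_3 = 3.982… / l_3 = 3.982… / 0.973333… = 4.091096… → 4.091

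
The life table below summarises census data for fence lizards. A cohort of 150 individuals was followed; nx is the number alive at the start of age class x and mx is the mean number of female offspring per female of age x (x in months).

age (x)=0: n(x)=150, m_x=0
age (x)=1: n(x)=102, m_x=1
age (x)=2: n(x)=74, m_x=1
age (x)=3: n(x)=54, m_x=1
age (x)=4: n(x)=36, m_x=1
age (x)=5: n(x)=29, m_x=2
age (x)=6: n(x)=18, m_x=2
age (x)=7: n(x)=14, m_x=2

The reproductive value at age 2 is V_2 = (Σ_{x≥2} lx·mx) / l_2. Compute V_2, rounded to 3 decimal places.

lx = nx/n0 = nx/150: 1, 0.68, 0.49333…, 0.36, 0.24, 0.19333…, 0.12, 0.09333…
lx·mx for x ≥ 2: 0.493333…, 0.36, 0.24, 0.386667…, 0.24, 0.186667… → sum = 1.906667…
V_2 = 1.906667… / l_2 = 1.906667… / 0.493333… = 3.864865… → 3.865

3.865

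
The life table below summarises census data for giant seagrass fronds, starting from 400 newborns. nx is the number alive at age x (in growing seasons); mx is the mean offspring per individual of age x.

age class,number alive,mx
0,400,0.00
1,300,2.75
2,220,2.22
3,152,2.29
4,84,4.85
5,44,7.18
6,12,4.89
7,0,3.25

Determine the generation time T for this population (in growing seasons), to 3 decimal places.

lx = nx/n0 = nx/400: 1, 0.75, 0.55, 0.38, 0.21, 0.11, 0.03, 0
lx·mx: 0, 2.0625, 1.221, 0.8702, 1.0185, 0.7898, 0.1467, 0 → R0 = 6.1087
x·lx·mx: 0, 2.0625, 2.442, 2.6106, 4.074, 3.949, 0.8802, 0 → Σ = 16.0183
T = 16.0183 / 6.1087 = 2.622211… → 2.622

2.622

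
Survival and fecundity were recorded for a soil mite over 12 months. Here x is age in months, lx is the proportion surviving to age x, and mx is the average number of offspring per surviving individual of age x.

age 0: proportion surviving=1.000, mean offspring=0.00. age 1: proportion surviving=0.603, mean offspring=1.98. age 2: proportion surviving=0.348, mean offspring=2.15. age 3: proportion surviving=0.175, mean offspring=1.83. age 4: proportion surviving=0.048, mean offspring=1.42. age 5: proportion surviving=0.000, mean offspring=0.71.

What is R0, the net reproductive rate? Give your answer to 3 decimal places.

lx·mx by age: 0, 1.19394, 0.7482, 0.32025, 0.06816, 0
R0 = Σ lx·mx = 2.33055 → 2.331

2.331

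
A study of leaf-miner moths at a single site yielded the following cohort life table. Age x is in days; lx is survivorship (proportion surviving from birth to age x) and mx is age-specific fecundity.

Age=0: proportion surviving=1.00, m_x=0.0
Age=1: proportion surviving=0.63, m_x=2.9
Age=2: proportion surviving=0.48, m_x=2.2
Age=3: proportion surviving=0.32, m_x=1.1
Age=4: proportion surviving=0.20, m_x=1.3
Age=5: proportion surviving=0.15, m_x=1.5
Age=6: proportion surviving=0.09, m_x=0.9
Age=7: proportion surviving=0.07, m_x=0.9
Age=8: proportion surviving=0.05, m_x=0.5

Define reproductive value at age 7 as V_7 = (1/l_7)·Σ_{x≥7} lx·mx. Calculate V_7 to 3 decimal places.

lx·mx for x ≥ 7: 0.063, 0.025 → sum = 0.088
V_7 = 0.088 / l_7 = 0.088 / 0.07 = 1.257143… → 1.257

1.257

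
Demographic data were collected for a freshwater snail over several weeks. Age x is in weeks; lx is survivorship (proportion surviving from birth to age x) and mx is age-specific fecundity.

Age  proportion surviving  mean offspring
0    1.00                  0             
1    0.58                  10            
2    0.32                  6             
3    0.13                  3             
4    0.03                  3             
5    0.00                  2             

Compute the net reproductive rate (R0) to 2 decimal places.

8.20

lx·mx by age: 0, 5.8, 1.92, 0.39, 0.09, 0
R0 = Σ lx·mx = 8.2 → 8.20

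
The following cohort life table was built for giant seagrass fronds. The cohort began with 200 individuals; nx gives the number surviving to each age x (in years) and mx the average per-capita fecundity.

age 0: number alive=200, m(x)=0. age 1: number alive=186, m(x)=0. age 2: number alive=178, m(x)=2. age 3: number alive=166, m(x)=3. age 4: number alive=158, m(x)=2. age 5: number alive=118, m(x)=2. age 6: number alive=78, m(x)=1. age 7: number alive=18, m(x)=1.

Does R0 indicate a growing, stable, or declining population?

lx = nx/n0 = nx/200: 1, 0.93, 0.89, 0.83, 0.79, 0.59, 0.39, 0.09
R0 = Σ lx·mx = 0 + 0 + 1.78 + 2.49 + 1.58 + 1.18 + 0.39 + 0.09 = 7.51
R0 > 1, so the population is growing.

growing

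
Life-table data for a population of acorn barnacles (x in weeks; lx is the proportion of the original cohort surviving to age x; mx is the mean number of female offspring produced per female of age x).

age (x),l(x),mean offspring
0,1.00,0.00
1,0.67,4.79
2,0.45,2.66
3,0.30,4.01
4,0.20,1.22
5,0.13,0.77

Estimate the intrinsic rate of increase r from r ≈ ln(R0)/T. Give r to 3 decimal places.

0.994

R0 = Σ lx·mx = 0 + 3.2093 + 1.197 + 1.203 + 0.244 + 0.1001 = 5.9534
Σ x·lx·mx = 10.6888; T = 10.6888/5.9534 = 1.79541…
r ≈ ln(R0)/T = ln(5.9534)/1.79541… = 0.99362… → 0.994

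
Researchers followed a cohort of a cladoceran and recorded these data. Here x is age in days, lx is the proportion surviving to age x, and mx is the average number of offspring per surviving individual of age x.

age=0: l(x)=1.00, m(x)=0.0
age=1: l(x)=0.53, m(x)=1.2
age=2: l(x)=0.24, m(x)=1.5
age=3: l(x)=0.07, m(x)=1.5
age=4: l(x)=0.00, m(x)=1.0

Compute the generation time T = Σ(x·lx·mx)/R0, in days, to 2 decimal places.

1.52

lx·mx: 0, 0.636, 0.36, 0.105, 0 → R0 = 1.101
x·lx·mx: 0, 0.636, 0.72, 0.315, 0 → Σ = 1.671
T = 1.671 / 1.101 = 1.517711… → 1.52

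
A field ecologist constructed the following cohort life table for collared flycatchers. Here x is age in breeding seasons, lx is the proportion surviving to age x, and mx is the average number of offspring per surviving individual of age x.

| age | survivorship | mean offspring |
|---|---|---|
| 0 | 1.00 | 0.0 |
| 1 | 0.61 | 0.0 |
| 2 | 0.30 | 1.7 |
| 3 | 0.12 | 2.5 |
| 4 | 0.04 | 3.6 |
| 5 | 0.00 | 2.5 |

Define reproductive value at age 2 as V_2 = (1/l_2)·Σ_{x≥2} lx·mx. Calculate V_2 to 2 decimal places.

lx·mx for x ≥ 2: 0.51, 0.3, 0.144, 0 → sum = 0.954
V_2 = 0.954 / l_2 = 0.954 / 0.3 = 3.18 → 3.18

3.18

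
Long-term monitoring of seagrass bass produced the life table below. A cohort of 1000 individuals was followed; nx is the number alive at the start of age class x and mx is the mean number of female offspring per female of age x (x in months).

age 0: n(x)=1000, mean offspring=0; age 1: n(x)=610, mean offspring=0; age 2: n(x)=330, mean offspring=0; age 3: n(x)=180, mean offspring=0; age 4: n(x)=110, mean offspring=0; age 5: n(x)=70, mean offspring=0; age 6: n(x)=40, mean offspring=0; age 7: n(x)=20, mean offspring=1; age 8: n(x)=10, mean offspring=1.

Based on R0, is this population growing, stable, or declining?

lx = nx/n0 = nx/1000: 1, 0.61, 0.33, 0.18, 0.11, 0.07, 0.04, 0.02, 0.01
R0 = Σ lx·mx = 0 + 0 + 0 + 0 + 0 + 0 + 0 + 0.02 + 0.01 = 0.03
R0 < 1, so the population is declining.

declining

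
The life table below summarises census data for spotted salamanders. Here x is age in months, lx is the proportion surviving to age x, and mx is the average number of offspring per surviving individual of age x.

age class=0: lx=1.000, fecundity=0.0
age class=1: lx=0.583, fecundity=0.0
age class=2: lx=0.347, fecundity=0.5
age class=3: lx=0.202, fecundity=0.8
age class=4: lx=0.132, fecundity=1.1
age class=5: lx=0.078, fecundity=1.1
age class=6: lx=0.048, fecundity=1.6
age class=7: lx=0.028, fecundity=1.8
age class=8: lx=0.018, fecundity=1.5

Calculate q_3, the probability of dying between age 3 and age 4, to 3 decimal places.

q_3 = (l_3 − l_4) / l_3 = (0.202 − 0.132) / 0.202
     = 0.07 / 0.202 = 0.346535… → 0.347

0.347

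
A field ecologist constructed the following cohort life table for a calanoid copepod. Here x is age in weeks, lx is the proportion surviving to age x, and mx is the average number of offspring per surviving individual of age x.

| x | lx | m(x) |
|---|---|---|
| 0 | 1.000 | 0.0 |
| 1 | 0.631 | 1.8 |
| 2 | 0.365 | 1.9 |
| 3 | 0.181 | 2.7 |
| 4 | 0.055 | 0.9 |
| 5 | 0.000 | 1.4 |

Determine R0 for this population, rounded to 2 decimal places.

2.37

lx·mx by age: 0, 1.1358, 0.6935, 0.4887, 0.0495, 0
R0 = Σ lx·mx = 2.3675 → 2.37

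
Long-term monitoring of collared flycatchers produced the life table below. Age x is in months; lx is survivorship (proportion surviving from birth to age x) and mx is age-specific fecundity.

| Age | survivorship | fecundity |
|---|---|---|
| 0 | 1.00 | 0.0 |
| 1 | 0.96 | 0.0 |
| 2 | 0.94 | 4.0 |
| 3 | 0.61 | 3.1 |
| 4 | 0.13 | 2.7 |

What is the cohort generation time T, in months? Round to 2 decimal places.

lx·mx: 0, 0, 3.76, 1.891, 0.351 → R0 = 6.002
x·lx·mx: 0, 0, 7.52, 5.673, 1.404 → Σ = 14.597
T = 14.597 / 6.002 = 2.432023… → 2.43

2.43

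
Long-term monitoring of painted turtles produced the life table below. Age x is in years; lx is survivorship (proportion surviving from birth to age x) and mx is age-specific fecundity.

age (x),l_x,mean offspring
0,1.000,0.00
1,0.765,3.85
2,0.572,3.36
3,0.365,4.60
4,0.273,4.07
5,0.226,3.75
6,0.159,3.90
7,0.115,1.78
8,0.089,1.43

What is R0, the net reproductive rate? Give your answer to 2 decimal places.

9.46

lx·mx by age: 0, 2.94525, 1.92192, 1.679, 1.11111, 0.8475, 0.6201, 0.2047, 0.12727
R0 = Σ lx·mx = 9.45685 → 9.46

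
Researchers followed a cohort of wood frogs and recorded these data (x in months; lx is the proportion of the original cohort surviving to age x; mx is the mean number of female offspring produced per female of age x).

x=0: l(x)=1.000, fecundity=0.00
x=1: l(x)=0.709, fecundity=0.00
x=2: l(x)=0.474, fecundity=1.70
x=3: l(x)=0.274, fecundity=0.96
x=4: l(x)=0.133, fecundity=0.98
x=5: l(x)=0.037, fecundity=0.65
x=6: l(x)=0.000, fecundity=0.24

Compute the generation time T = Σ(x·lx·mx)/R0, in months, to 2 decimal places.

2.49

lx·mx: 0, 0, 0.8058, 0.26304, 0.13034, 0.02405, 0 → R0 = 1.22323
x·lx·mx: 0, 0, 1.6116, 0.78912, 0.52136, 0.12025, 0 → Σ = 3.04233
T = 3.04233 / 1.22323 = 2.487128… → 2.49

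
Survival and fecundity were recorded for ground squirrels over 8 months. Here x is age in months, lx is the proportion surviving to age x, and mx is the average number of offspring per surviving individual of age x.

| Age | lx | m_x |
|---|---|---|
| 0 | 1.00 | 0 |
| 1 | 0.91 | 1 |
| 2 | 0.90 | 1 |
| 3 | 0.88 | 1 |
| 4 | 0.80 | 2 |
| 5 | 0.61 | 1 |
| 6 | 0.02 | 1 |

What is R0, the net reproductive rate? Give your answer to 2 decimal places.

4.92

lx·mx by age: 0, 0.91, 0.9, 0.88, 1.6, 0.61, 0.02
R0 = Σ lx·mx = 4.92 → 4.92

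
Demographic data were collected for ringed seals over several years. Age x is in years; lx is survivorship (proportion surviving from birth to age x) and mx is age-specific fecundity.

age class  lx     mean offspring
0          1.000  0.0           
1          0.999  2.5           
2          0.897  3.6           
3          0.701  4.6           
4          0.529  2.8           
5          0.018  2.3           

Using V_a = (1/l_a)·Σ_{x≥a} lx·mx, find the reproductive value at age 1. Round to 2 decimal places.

10.48

lx·mx for x ≥ 1: 2.4975, 3.2292, 3.2246, 1.4812, 0.0414 → sum = 10.4739
V_1 = 10.4739 / l_1 = 10.4739 / 0.999 = 10.484384… → 10.48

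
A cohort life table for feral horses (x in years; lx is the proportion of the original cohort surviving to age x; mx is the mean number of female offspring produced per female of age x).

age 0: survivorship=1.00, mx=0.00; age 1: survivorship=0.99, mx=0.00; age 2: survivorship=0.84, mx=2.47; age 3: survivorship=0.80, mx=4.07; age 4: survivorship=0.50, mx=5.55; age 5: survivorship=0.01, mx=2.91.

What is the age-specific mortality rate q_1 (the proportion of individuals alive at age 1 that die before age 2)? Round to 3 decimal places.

0.152

q_1 = (l_1 − l_2) / l_1 = (0.99 − 0.84) / 0.99
     = 0.15 / 0.99 = 0.151515… → 0.152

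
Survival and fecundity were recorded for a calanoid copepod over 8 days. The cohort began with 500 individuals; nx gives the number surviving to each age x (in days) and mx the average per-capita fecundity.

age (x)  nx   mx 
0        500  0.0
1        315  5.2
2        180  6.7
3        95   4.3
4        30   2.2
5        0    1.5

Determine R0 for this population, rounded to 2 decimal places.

lx = nx/n0 = nx/500: 1, 0.63, 0.36, 0.19, 0.06, 0
lx·mx by age: 0, 3.276, 2.412, 0.817, 0.132, 0
R0 = Σ lx·mx = 6.637 → 6.64

6.64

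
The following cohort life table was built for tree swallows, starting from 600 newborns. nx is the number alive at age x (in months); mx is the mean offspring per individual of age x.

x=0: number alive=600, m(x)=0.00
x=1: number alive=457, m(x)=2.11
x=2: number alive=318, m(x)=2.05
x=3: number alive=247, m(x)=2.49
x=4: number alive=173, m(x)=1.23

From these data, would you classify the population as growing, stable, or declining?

lx = nx/n0 = nx/600: 1, 0.76167…, 0.53, 0.41167…, 0.28833…
R0 = Σ lx·mx = 0 + 1.607117… + 1.0865 + 1.02505… + 0.35465… = 4.073317…
R0 > 1, so the population is growing.

growing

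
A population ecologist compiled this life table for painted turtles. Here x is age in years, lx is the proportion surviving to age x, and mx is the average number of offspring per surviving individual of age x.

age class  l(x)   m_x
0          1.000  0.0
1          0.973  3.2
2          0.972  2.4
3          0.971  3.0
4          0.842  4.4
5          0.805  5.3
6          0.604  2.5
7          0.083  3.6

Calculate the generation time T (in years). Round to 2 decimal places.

3.52

lx·mx: 0, 3.1136, 2.3328, 2.913, 3.7048, 4.2665, 1.51, 0.2988 → R0 = 18.1395
x·lx·mx: 0, 3.1136, 4.6656, 8.739, 14.8192, 21.3325, 9.06, 2.0916 → Σ = 63.8215
T = 63.8215 / 18.1395 = 3.518372… → 3.52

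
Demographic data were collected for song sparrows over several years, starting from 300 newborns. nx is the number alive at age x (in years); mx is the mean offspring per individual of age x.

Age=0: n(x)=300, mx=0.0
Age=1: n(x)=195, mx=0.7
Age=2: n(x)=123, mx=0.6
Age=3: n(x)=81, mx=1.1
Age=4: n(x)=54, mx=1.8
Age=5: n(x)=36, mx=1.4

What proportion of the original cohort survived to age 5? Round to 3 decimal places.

0.120

l_5 = n_5/n_0 = 36/300 = 0.12 → 0.120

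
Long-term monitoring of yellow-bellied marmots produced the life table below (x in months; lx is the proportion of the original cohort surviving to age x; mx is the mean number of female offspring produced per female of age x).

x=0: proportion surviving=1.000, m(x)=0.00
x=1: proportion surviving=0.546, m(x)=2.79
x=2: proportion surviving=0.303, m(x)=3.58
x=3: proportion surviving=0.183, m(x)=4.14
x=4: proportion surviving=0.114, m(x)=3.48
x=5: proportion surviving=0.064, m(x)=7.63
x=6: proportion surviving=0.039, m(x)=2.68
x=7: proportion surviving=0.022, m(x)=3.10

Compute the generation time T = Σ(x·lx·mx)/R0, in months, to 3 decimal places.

2.509

lx·mx: 0, 1.52334, 1.08474, 0.75762, 0.39672, 0.48832, 0.10452, 0.0682 → R0 = 4.42346
x·lx·mx: 0, 1.52334, 2.16948, 2.27286, 1.58688, 2.4416, 0.62712, 0.4774 → Σ = 11.09868
T = 11.09868 / 4.42346 = 2.509049… → 2.509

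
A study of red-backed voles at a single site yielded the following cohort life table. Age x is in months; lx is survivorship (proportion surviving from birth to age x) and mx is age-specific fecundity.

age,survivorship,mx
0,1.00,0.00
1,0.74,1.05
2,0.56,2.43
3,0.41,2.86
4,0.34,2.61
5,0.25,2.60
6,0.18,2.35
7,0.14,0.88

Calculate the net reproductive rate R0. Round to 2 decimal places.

lx·mx by age: 0, 0.777, 1.3608, 1.1726, 0.8874, 0.65, 0.423, 0.1232
R0 = Σ lx·mx = 5.394 → 5.39

5.39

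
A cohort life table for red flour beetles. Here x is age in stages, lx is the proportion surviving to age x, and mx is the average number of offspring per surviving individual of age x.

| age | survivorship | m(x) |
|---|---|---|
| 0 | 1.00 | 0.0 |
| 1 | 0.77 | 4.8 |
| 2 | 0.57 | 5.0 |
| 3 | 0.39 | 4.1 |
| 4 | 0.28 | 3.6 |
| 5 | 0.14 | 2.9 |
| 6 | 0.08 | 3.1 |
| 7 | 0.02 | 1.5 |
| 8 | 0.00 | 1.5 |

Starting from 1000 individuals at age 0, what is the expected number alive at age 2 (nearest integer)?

570

Expected survivors = N0 · l_2 = 1000 × 0.57 = 570 → 570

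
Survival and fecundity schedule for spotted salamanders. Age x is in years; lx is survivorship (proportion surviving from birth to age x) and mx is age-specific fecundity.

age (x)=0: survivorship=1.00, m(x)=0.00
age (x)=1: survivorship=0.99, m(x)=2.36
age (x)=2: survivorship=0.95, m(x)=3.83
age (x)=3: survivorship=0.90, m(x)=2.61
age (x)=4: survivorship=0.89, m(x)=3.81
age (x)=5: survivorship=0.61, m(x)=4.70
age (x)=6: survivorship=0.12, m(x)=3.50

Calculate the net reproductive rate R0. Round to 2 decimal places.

lx·mx by age: 0, 2.3364, 3.6385, 2.349, 3.3909, 2.867, 0.42
R0 = Σ lx·mx = 15.0018 → 15.00

15.00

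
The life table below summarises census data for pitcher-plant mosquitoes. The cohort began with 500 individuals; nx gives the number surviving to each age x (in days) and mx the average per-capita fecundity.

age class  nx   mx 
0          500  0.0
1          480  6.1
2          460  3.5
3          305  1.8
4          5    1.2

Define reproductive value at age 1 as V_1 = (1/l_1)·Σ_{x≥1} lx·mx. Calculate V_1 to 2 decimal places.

lx = nx/n0 = nx/500: 1, 0.96, 0.92, 0.61, 0.01
lx·mx for x ≥ 1: 5.856, 3.22, 1.098, 0.012 → sum = 10.186
V_1 = 10.186 / l_1 = 10.186 / 0.96 = 10.610417… → 10.61

10.61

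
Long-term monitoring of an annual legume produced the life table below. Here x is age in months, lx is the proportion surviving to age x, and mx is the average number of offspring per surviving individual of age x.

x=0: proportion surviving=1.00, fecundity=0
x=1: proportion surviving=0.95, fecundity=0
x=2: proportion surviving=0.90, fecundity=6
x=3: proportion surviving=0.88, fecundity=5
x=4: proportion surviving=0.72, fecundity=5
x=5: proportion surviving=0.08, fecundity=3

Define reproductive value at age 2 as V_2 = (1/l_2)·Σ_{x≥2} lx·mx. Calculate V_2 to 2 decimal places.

lx·mx for x ≥ 2: 5.4, 4.4, 3.6, 0.24 → sum = 13.64
V_2 = 13.64 / l_2 = 13.64 / 0.9 = 15.155556… → 15.16

15.16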